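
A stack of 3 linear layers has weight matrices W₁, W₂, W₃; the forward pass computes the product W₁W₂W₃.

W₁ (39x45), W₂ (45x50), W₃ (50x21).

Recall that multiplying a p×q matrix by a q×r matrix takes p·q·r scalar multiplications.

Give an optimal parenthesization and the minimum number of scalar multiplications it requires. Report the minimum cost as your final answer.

(W₁(W₂W₃)): cost 84105.
((W₁W₂)W₃): cost 128700.
Optimal: (W₁(W₂W₃)) with cost 84105.

84105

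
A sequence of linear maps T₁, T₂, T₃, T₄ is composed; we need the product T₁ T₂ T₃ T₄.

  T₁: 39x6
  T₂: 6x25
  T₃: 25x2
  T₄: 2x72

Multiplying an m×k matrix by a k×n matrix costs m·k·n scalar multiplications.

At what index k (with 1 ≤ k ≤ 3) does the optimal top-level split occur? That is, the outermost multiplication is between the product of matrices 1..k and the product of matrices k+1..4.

Adjacent pairs: T₁T₂ = 39·6·25 = 5850; T₂T₃ = 6·25·2 = 300; T₃T₄ = 25·2·72 = 3600.
Length 3: T₁..T₃: k=1: 0+300+39·6·2=768; k=2: 5850+0+39·25·2=7800 → min 768 | T₂..T₄: k=2: 0+3600+6·25·72=14400; k=3: 300+0+6·2·72=1164 → min 1164.
Top-level splits: k=1: (T₁..T₁)·(T₂..T₄) → 0+1164+39·6·72 = 18012; k=2: (T₁..T₂)·(T₃..T₄) → 5850+3600+39·25·72 = 79650; k=3: (T₁..T₃)·(T₄..T₄) → 768+0+39·2·72 = 6384.
Best split is after T₃, i.e. k = 3.

3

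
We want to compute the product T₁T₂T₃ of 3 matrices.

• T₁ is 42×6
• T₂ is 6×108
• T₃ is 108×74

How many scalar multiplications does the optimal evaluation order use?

66600

Order (T₁(T₂T₃)): (T₂T₃): 6×108 by 108×74 → 6×74, cost 6·108·74 = 47952; (T₁(T₂T₃)): 42×6 by 6×74 → 42×74, cost 42·6·74 = 18648; cumulative 66600. Total 66600.
Order ((T₁T₂)T₃): (T₁T₂): 42×6 by 6×108 → 42×108, cost 42·6·108 = 27216; ((T₁T₂)T₃): 42×108 by 108×74 → 42×74, cost 42·108·74 = 335664; cumulative 362880. Total 362880.
Minimum: 66600.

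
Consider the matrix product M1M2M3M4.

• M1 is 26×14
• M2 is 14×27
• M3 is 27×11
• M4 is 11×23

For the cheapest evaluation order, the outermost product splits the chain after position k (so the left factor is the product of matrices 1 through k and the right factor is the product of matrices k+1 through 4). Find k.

3

Adjacent pairs: M1M2 = 26·14·27 = 9828; M2M3 = 14·27·11 = 4158; M3M4 = 27·11·23 = 6831.
Length 3: M1..M3: k=1: 0+4158+26·14·11=8162; k=2: 9828+0+26·27·11=17550 → min 8162 | M2..M4: k=2: 0+6831+14·27·23=15525; k=3: 4158+0+14·11·23=7700 → min 7700.
Top-level splits: k=1: (M1..M1)·(M2..M4) → 0+7700+26·14·23 = 16072; k=2: (M1..M2)·(M3..M4) → 9828+6831+26·27·23 = 32805; k=3: (M1..M3)·(M4..M4) → 8162+0+26·11·23 = 14740.
Best split is after M3, i.e. k = 3.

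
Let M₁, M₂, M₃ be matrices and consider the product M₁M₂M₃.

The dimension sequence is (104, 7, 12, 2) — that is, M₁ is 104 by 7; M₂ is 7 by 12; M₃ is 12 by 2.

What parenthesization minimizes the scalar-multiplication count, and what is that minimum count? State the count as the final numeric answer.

(M₁(M₂M₃)): cost 1624.
((M₁M₂)M₃): cost 11232.
Optimal: (M₁(M₂M₃)) with cost 1624.

1624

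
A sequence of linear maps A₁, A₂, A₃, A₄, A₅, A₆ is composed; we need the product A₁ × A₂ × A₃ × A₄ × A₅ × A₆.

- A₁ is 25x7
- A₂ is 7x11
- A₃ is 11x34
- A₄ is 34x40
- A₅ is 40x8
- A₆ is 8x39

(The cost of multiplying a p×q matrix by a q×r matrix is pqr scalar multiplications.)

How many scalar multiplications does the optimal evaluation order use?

Adjacent pairs: A₁A₂ = 25·7·11 = 1925; A₂A₃ = 7·11·34 = 2618; A₃A₄ = 11·34·40 = 14960; A₄A₅ = 34·40·8 = 10880; A₅A₆ = 40·8·39 = 12480.
Length 3: A₁..A₃: k=1: 0+2618+25·7·34=8568; k=2: 1925+0+25·11·34=11275 → min 8568 | A₂..A₄: k=2: 0+14960+7·11·40=18040; k=3: 2618+0+7·34·40=12138 → min 12138 | A₃..A₅: k=3: 0+10880+11·34·8=13872; k=4: 14960+0+11·40·8=18480 → min 13872 | A₄..A₆: k=4: 0+12480+34·40·39=65520; k=5: 10880+0+34·8·39=21488 → min 21488.
Length 4: A₁..A₄: k=1: 0+12138+25·7·40=19138; k=2: 1925+14960+25·11·40=27885; k=3: 8568+0+25·34·40=42568 → min 19138 | A₂..A₅: k=2: 0+13872+7·11·8=14488; k=3: 2618+10880+7·34·8=15402; k=4: 12138+0+7·40·8=14378 → min 14378 | A₃..A₆: k=3: 0+21488+11·34·39=36074; k=4: 14960+12480+11·40·39=44600; k=5: 13872+0+11·8·39=17304 → min 17304.
Length 5: A₁..A₅: k=1: 0+14378+25·7·8=15778; k=2: 1925+13872+25·11·8=17997; k=3: 8568+10880+25·34·8=26248; k=4: 19138+0+25·40·8=27138 → min 15778 | A₂..A₆: k=2: 0+17304+7·11·39=20307; k=3: 2618+21488+7·34·39=33388; k=4: 12138+12480+7·40·39=35538; k=5: 14378+0+7·8·39=16562 → min 16562.
Length 6: A₁..A₆: k=1: 0+16562+25·7·39=23387; k=2: 1925+17304+25·11·39=29954; k=3: 8568+21488+25·34·39=63206; k=4: 19138+12480+25·40·39=70618; k=5: 15778+0+25·8·39=23578 → min 23387.
Optimal order: (A₁ × ((((A₂ × A₃) × A₄) × A₅) × A₆)) with cost 23387.

23387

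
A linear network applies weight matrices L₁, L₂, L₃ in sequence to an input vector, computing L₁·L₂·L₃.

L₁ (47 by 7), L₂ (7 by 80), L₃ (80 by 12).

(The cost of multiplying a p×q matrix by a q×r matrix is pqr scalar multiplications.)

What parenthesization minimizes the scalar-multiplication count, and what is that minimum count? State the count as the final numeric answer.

10668

(L₁·(L₂·L₃)): cost 10668.
((L₁·L₂)·L₃): cost 71440.
Optimal: (L₁·(L₂·L₃)) with cost 10668.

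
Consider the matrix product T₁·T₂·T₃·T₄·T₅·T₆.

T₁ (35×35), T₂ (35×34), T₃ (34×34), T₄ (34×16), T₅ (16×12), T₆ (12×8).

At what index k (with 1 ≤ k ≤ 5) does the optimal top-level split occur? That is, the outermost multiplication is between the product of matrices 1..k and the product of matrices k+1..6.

1

Adjacent pairs: T₁T₂ = 35·35·34 = 41650; T₂T₃ = 35·34·34 = 40460; T₃T₄ = 34·34·16 = 18496; T₄T₅ = 34·16·12 = 6528; T₅T₆ = 16·12·8 = 1536.
Length 3: T₁..T₃: k=1: 0+40460+35·35·34=82110; k=2: 41650+0+35·34·34=82110 → min 82110 | T₂..T₄: k=2: 0+18496+35·34·16=37536; k=3: 40460+0+35·34·16=59500 → min 37536 | T₃..T₅: k=3: 0+6528+34·34·12=20400; k=4: 18496+0+34·16·12=25024 → min 20400 | T₄..T₆: k=4: 0+1536+34·16·8=5888; k=5: 6528+0+34·12·8=9792 → min 5888.
Length 4: T₁..T₄: k=1: 0+37536+35·35·16=57136; k=2: 41650+18496+35·34·16=79186; k=3: 82110+0+35·34·16=101150 → min 57136 | T₂..T₅: k=2: 0+20400+35·34·12=34680; k=3: 40460+6528+35·34·12=61268; k=4: 37536+0+35·16·12=44256 → min 34680 | T₃..T₆: k=3: 0+5888+34·34·8=15136; k=4: 18496+1536+34·16·8=24384; k=5: 20400+0+34·12·8=23664 → min 15136.
Length 5: T₁..T₅: k=1: 0+34680+35·35·12=49380; k=2: 41650+20400+35·34·12=76330; k=3: 82110+6528+35·34·12=102918; k=4: 57136+0+35·16·12=63856 → min 49380 | T₂..T₆: k=2: 0+15136+35·34·8=24656; k=3: 40460+5888+35·34·8=55868; k=4: 37536+1536+35·16·8=43552; k=5: 34680+0+35·12·8=38040 → min 24656.
Top-level splits: k=1: (T₁..T₁)·(T₂..T₆) → 0+24656+35·35·8 = 34456; k=2: (T₁..T₂)·(T₃..T₆) → 41650+15136+35·34·8 = 66306; k=3: (T₁..T₃)·(T₄..T₆) → 82110+5888+35·34·8 = 97518; k=4: (T₁..T₄)·(T₅..T₆) → 57136+1536+35·16·8 = 63152; k=5: (T₁..T₅)·(T₆..T₆) → 49380+0+35·12·8 = 52740.
Best split is after T₁, i.e. k = 1.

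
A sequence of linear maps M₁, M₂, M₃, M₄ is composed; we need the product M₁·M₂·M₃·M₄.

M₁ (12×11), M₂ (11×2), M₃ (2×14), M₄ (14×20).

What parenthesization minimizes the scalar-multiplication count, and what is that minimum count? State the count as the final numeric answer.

Adjacent pairs: M₁M₂ = 12·11·2 = 264; M₂M₃ = 11·2·14 = 308; M₃M₄ = 2·14·20 = 560.
Length 3: M₁..M₃: k=1: 0+308+12·11·14=2156; k=2: 264+0+12·2·14=600 → min 600 | M₂..M₄: k=2: 0+560+11·2·20=1000; k=3: 308+0+11·14·20=3388 → min 1000.
Length 4: M₁..M₄: k=1: 0+1000+12·11·20=3640; k=2: 264+560+12·2·20=1304; k=3: 600+0+12·14·20=3960 → min 1304.
Optimal parenthesization: ((M₁·M₂)·(M₃·M₄)) with cost 1304.

1304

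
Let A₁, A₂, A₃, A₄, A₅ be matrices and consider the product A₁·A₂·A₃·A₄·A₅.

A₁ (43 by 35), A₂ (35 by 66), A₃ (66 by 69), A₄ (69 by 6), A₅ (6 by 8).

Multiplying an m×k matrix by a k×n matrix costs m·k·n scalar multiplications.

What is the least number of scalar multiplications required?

Adjacent pairs: A₁A₂ = 43·35·66 = 99330; A₂A₃ = 35·66·69 = 159390; A₃A₄ = 66·69·6 = 27324; A₄A₅ = 69·6·8 = 3312.
Length 3: A₁..A₃: k=1: 0+159390+43·35·69=263235; k=2: 99330+0+43·66·69=295152 → min 263235 | A₂..A₄: k=2: 0+27324+35·66·6=41184; k=3: 159390+0+35·69·6=173880 → min 41184 | A₃..A₅: k=3: 0+3312+66·69·8=39744; k=4: 27324+0+66·6·8=30492 → min 30492.
Length 4: A₁..A₄: k=1: 0+41184+43·35·6=50214; k=2: 99330+27324+43·66·6=143682; k=3: 263235+0+43·69·6=281037 → min 50214 | A₂..A₅: k=2: 0+30492+35·66·8=48972; k=3: 159390+3312+35·69·8=182022; k=4: 41184+0+35·6·8=42864 → min 42864.
Length 5: A₁..A₅: k=1: 0+42864+43·35·8=54904; k=2: 99330+30492+43·66·8=152526; k=3: 263235+3312+43·69·8=290283; k=4: 50214+0+43·6·8=52278 → min 52278.
Optimal order: ((A₁·(A₂·(A₃·A₄)))·A₅) with cost 52278.

52278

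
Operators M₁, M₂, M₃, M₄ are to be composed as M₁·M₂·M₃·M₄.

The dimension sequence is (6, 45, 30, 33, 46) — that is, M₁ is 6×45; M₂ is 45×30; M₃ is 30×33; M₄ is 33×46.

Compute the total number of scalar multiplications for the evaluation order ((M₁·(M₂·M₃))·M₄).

(M₂·M₃): 45×30 by 30×33 → 45×33, cost 45·30·33 = 44550
(M₁·(M₂·M₃)): 6×45 by 45×33 → 6×33, cost 6·45·33 = 8910; cumulative 53460
((M₁·(M₂·M₃))·M₄): 6×33 by 33×46 → 6×46, cost 6·33·46 = 9108; cumulative 62568
Total: 62568 scalar multiplications.

62568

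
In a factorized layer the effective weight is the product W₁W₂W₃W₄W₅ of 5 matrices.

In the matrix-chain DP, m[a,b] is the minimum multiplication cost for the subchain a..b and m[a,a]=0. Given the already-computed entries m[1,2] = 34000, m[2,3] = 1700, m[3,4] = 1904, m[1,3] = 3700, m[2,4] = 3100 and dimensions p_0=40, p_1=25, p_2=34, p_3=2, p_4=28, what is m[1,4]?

5940

m[1,4] = min over k∈[1,3] of m[1,k]+m[k+1,4]+p_{0}·p_k·p_{4}.
k=1: 0 + 3100 + 40·25·28 = 31100; k=2: 34000 + 1904 + 40·34·28 = 73984; k=3: 3700 + 0 + 40·2·28 = 5940.
Minimum: 5940 at k=3.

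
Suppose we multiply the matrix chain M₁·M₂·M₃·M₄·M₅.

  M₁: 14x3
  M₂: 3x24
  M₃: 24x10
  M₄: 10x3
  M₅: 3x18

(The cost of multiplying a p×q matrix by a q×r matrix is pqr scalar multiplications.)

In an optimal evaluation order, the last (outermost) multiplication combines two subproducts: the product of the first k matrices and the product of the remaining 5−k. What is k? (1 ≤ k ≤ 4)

Adjacent pairs: M₁M₂ = 14·3·24 = 1008; M₂M₃ = 3·24·10 = 720; M₃M₄ = 24·10·3 = 720; M₄M₅ = 10·3·18 = 540.
Length 3: M₁..M₃: k=1: 0+720+14·3·10=1140; k=2: 1008+0+14·24·10=4368 → min 1140 | M₂..M₄: k=2: 0+720+3·24·3=936; k=3: 720+0+3·10·3=810 → min 810 | M₃..M₅: k=3: 0+540+24·10·18=4860; k=4: 720+0+24·3·18=2016 → min 2016.
Length 4: M₁..M₄: k=1: 0+810+14·3·3=936; k=2: 1008+720+14·24·3=2736; k=3: 1140+0+14·10·3=1560 → min 936 | M₂..M₅: k=2: 0+2016+3·24·18=3312; k=3: 720+540+3·10·18=1800; k=4: 810+0+3·3·18=972 → min 972.
Top-level splits: k=1: (M₁..M₁)·(M₂..M₅) → 0+972+14·3·18 = 1728; k=2: (M₁..M₂)·(M₃..M₅) → 1008+2016+14·24·18 = 9072; k=3: (M₁..M₃)·(M₄..M₅) → 1140+540+14·10·18 = 4200; k=4: (M₁..M₄)·(M₅..M₅) → 936+0+14·3·18 = 1692.
Best split is after M₄, i.e. k = 4.

4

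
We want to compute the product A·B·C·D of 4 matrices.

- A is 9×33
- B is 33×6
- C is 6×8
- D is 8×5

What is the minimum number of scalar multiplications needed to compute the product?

Adjacent pairs: AB = 9·33·6 = 1782; BC = 33·6·8 = 1584; CD = 6·8·5 = 240.
Length 3: A..C: k=1: 0+1584+9·33·8=3960; k=2: 1782+0+9·6·8=2214 → min 2214 | B..D: k=2: 0+240+33·6·5=1230; k=3: 1584+0+33·8·5=2904 → min 1230.
Length 4: A..D: k=1: 0+1230+9·33·5=2715; k=2: 1782+240+9·6·5=2292; k=3: 2214+0+9·8·5=2574 → min 2292.
Optimal order: ((A·B)·(C·D)) with cost 2292.

2292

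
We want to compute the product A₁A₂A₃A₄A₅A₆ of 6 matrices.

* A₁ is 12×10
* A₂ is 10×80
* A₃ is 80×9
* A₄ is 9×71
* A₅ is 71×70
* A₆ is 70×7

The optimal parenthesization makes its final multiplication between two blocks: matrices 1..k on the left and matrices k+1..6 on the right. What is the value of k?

Adjacent pairs: A₁A₂ = 12·10·80 = 9600; A₂A₃ = 10·80·9 = 7200; A₃A₄ = 80·9·71 = 51120; A₄A₅ = 9·71·70 = 44730; A₅A₆ = 71·70·7 = 34790.
Length 3: A₁..A₃: k=1: 0+7200+12·10·9=8280; k=2: 9600+0+12·80·9=18240 → min 8280 | A₂..A₄: k=2: 0+51120+10·80·71=107920; k=3: 7200+0+10·9·71=13590 → min 13590 | A₃..A₅: k=3: 0+44730+80·9·70=95130; k=4: 51120+0+80·71·70=448720 → min 95130 | A₄..A₆: k=4: 0+34790+9·71·7=39263; k=5: 44730+0+9·70·7=49140 → min 39263.
Length 4: A₁..A₄: k=1: 0+13590+12·10·71=22110; k=2: 9600+51120+12·80·71=128880; k=3: 8280+0+12·9·71=15948 → min 15948 | A₂..A₅: k=2: 0+95130+10·80·70=151130; k=3: 7200+44730+10·9·70=58230; k=4: 13590+0+10·71·70=63290 → min 58230 | A₃..A₆: k=3: 0+39263+80·9·7=44303; k=4: 51120+34790+80·71·7=125670; k=5: 95130+0+80·70·7=134330 → min 44303.
Length 5: A₁..A₅: k=1: 0+58230+12·10·70=66630; k=2: 9600+95130+12·80·70=171930; k=3: 8280+44730+12·9·70=60570; k=4: 15948+0+12·71·70=75588 → min 60570 | A₂..A₆: k=2: 0+44303+10·80·7=49903; k=3: 7200+39263+10·9·7=47093; k=4: 13590+34790+10·71·7=53350; k=5: 58230+0+10·70·7=63130 → min 47093.
Top-level splits: k=1: (A₁..A₁)·(A₂..A₆) → 0+47093+12·10·7 = 47933; k=2: (A₁..A₂)·(A₃..A₆) → 9600+44303+12·80·7 = 60623; k=3: (A₁..A₃)·(A₄..A₆) → 8280+39263+12·9·7 = 48299; k=4: (A₁..A₄)·(A₅..A₆) → 15948+34790+12·71·7 = 56702; k=5: (A₁..A₅)·(A₆..A₆) → 60570+0+12·70·7 = 66450.
Best split is after A₁, i.e. k = 1.

1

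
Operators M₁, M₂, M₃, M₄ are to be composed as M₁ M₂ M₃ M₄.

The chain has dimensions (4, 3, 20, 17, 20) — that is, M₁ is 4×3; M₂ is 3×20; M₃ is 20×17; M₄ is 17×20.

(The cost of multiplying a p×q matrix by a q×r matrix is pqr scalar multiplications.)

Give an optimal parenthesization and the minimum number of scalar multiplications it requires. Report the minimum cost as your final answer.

2280

Adjacent pairs: M₁M₂ = 4·3·20 = 240; M₂M₃ = 3·20·17 = 1020; M₃M₄ = 20·17·20 = 6800.
Length 3: M₁..M₃: k=1: 0+1020+4·3·17=1224; k=2: 240+0+4·20·17=1600 → min 1224 | M₂..M₄: k=2: 0+6800+3·20·20=8000; k=3: 1020+0+3·17·20=2040 → min 2040.
Length 4: M₁..M₄: k=1: 0+2040+4·3·20=2280; k=2: 240+6800+4·20·20=8640; k=3: 1224+0+4·17·20=2584 → min 2280.
Optimal parenthesization: (M₁ ((M₂ M₃) M₄)) with cost 2280.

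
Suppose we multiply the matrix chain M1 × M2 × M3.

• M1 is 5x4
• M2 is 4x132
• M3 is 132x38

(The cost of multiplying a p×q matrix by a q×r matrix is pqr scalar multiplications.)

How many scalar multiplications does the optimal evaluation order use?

Order (M1 × (M2 × M3)): (M2 × M3): 4×132 by 132×38 → 4×38, cost 4·132·38 = 20064; (M1 × (M2 × M3)): 5×4 by 4×38 → 5×38, cost 5·4·38 = 760; cumulative 20824. Total 20824.
Order ((M1 × M2) × M3): (M1 × M2): 5×4 by 4×132 → 5×132, cost 5·4·132 = 2640; ((M1 × M2) × M3): 5×132 by 132×38 → 5×38, cost 5·132·38 = 25080; cumulative 27720. Total 27720.
Minimum: 20824.

20824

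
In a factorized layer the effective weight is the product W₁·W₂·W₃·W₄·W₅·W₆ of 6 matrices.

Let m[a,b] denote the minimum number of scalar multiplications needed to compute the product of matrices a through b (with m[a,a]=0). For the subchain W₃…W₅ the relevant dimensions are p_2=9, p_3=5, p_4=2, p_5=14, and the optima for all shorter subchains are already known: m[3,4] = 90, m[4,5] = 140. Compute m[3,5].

342

m[3,5] = min over k∈[3,4] of m[3,k]+m[k+1,5]+p_{2}·p_k·p_{5}.
k=3: 0 + 140 + 9·5·14 = 770; k=4: 90 + 0 + 9·2·14 = 342.
Minimum: 342 at k=4.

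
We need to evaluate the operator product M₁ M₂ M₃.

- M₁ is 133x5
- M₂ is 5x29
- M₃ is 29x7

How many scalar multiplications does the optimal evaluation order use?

Order (M₁ (M₂ M₃)): (M₂ M₃): 5×29 by 29×7 → 5×7, cost 5·29·7 = 1015; (M₁ (M₂ M₃)): 133×5 by 5×7 → 133×7, cost 133·5·7 = 4655; cumulative 5670. Total 5670.
Order ((M₁ M₂) M₃): (M₁ M₂): 133×5 by 5×29 → 133×29, cost 133·5·29 = 19285; ((M₁ M₂) M₃): 133×29 by 29×7 → 133×7, cost 133·29·7 = 26999; cumulative 46284. Total 46284.
Minimum: 5670.

5670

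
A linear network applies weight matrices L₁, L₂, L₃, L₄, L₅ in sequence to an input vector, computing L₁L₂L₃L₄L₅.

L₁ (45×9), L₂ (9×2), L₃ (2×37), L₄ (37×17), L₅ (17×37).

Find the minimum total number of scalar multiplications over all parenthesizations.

6656

Adjacent pairs: L₁L₂ = 45·9·2 = 810; L₂L₃ = 9·2·37 = 666; L₃L₄ = 2·37·17 = 1258; L₄L₅ = 37·17·37 = 23273.
Length 3: L₁..L₃: k=1: 0+666+45·9·37=15651; k=2: 810+0+45·2·37=4140 → min 4140 | L₂..L₄: k=2: 0+1258+9·2·17=1564; k=3: 666+0+9·37·17=6327 → min 1564 | L₃..L₅: k=3: 0+23273+2·37·37=26011; k=4: 1258+0+2·17·37=2516 → min 2516.
Length 4: L₁..L₄: k=1: 0+1564+45·9·17=8449; k=2: 810+1258+45·2·17=3598; k=3: 4140+0+45·37·17=32445 → min 3598 | L₂..L₅: k=2: 0+2516+9·2·37=3182; k=3: 666+23273+9·37·37=36260; k=4: 1564+0+9·17·37=7225 → min 3182.
Length 5: L₁..L₅: k=1: 0+3182+45·9·37=18167; k=2: 810+2516+45·2·37=6656; k=3: 4140+23273+45·37·37=89018; k=4: 3598+0+45·17·37=31903 → min 6656.
Optimal order: ((L₁L₂)((L₃L₄)L₅)) with cost 6656.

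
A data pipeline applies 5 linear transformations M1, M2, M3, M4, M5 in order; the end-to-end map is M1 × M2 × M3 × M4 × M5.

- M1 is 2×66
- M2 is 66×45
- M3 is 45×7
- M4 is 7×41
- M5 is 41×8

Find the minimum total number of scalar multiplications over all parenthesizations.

7800

Adjacent pairs: M1M2 = 2·66·45 = 5940; M2M3 = 66·45·7 = 20790; M3M4 = 45·7·41 = 12915; M4M5 = 7·41·8 = 2296.
Length 3: M1..M3: k=1: 0+20790+2·66·7=21714; k=2: 5940+0+2·45·7=6570 → min 6570 | M2..M4: k=2: 0+12915+66·45·41=134685; k=3: 20790+0+66·7·41=39732 → min 39732 | M3..M5: k=3: 0+2296+45·7·8=4816; k=4: 12915+0+45·41·8=27675 → min 4816.
Length 4: M1..M4: k=1: 0+39732+2·66·41=45144; k=2: 5940+12915+2·45·41=22545; k=3: 6570+0+2·7·41=7144 → min 7144 | M2..M5: k=2: 0+4816+66·45·8=28576; k=3: 20790+2296+66·7·8=26782; k=4: 39732+0+66·41·8=61380 → min 26782.
Length 5: M1..M5: k=1: 0+26782+2·66·8=27838; k=2: 5940+4816+2·45·8=11476; k=3: 6570+2296+2·7·8=8978; k=4: 7144+0+2·41·8=7800 → min 7800.
Optimal order: ((((M1 × M2) × M3) × M4) × M5) with cost 7800.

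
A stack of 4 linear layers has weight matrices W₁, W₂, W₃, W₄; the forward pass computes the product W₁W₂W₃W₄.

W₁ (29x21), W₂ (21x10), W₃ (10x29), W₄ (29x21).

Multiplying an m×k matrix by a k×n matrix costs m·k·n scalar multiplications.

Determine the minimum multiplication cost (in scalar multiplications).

18270

Adjacent pairs: W₁W₂ = 29·21·10 = 6090; W₂W₃ = 21·10·29 = 6090; W₃W₄ = 10·29·21 = 6090.
Length 3: W₁..W₃: k=1: 0+6090+29·21·29=23751; k=2: 6090+0+29·10·29=14500 → min 14500 | W₂..W₄: k=2: 0+6090+21·10·21=10500; k=3: 6090+0+21·29·21=18879 → min 10500.
Length 4: W₁..W₄: k=1: 0+10500+29·21·21=23289; k=2: 6090+6090+29·10·21=18270; k=3: 14500+0+29·29·21=32161 → min 18270.
Optimal order: ((W₁W₂)(W₃W₄)) with cost 18270.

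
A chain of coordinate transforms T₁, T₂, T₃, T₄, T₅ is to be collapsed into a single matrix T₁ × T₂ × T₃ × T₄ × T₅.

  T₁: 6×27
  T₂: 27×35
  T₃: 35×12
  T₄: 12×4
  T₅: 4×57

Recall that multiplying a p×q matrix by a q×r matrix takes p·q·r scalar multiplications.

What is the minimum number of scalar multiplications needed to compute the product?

7476

Adjacent pairs: T₁T₂ = 6·27·35 = 5670; T₂T₃ = 27·35·12 = 11340; T₃T₄ = 35·12·4 = 1680; T₄T₅ = 12·4·57 = 2736.
Length 3: T₁..T₃: k=1: 0+11340+6·27·12=13284; k=2: 5670+0+6·35·12=8190 → min 8190 | T₂..T₄: k=2: 0+1680+27·35·4=5460; k=3: 11340+0+27·12·4=12636 → min 5460 | T₃..T₅: k=3: 0+2736+35·12·57=26676; k=4: 1680+0+35·4·57=9660 → min 9660.
Length 4: T₁..T₄: k=1: 0+5460+6·27·4=6108; k=2: 5670+1680+6·35·4=8190; k=3: 8190+0+6·12·4=8478 → min 6108 | T₂..T₅: k=2: 0+9660+27·35·57=63525; k=3: 11340+2736+27·12·57=32544; k=4: 5460+0+27·4·57=11616 → min 11616.
Length 5: T₁..T₅: k=1: 0+11616+6·27·57=20850; k=2: 5670+9660+6·35·57=27300; k=3: 8190+2736+6·12·57=15030; k=4: 6108+0+6·4·57=7476 → min 7476.
Optimal order: ((T₁ × (T₂ × (T₃ × T₄))) × T₅) with cost 7476.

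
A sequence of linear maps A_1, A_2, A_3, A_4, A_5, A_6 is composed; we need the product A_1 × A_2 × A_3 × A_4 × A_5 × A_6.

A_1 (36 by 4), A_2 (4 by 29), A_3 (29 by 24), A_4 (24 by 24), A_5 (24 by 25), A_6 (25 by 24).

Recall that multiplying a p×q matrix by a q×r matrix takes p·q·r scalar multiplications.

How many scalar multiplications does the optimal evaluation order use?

Adjacent pairs: A_1A_2 = 36·4·29 = 4176; A_2A_3 = 4·29·24 = 2784; A_3A_4 = 29·24·24 = 16704; A_4A_5 = 24·24·25 = 14400; A_5A_6 = 24·25·24 = 14400.
Length 3: A_1..A_3: k=1: 0+2784+36·4·24=6240; k=2: 4176+0+36·29·24=29232 → min 6240 | A_2..A_4: k=2: 0+16704+4·29·24=19488; k=3: 2784+0+4·24·24=5088 → min 5088 | A_3..A_5: k=3: 0+14400+29·24·25=31800; k=4: 16704+0+29·24·25=34104 → min 31800 | A_4..A_6: k=4: 0+14400+24·24·24=28224; k=5: 14400+0+24·25·24=28800 → min 28224.
Length 4: A_1..A_4: k=1: 0+5088+36·4·24=8544; k=2: 4176+16704+36·29·24=45936; k=3: 6240+0+36·24·24=26976 → min 8544 | A_2..A_5: k=2: 0+31800+4·29·25=34700; k=3: 2784+14400+4·24·25=19584; k=4: 5088+0+4·24·25=7488 → min 7488 | A_3..A_6: k=3: 0+28224+29·24·24=44928; k=4: 16704+14400+29·24·24=47808; k=5: 31800+0+29·25·24=49200 → min 44928.
Length 5: A_1..A_5: k=1: 0+7488+36·4·25=11088; k=2: 4176+31800+36·29·25=62076; k=3: 6240+14400+36·24·25=42240; k=4: 8544+0+36·24·25=30144 → min 11088 | A_2..A_6: k=2: 0+44928+4·29·24=47712; k=3: 2784+28224+4·24·24=33312; k=4: 5088+14400+4·24·24=21792; k=5: 7488+0+4·25·24=9888 → min 9888.
Length 6: A_1..A_6: k=1: 0+9888+36·4·24=13344; k=2: 4176+44928+36·29·24=74160; k=3: 6240+28224+36·24·24=55200; k=4: 8544+14400+36·24·24=43680; k=5: 11088+0+36·25·24=32688 → min 13344.
Optimal order: (A_1 × ((((A_2 × A_3) × A_4) × A_5) × A_6)) with cost 13344.

13344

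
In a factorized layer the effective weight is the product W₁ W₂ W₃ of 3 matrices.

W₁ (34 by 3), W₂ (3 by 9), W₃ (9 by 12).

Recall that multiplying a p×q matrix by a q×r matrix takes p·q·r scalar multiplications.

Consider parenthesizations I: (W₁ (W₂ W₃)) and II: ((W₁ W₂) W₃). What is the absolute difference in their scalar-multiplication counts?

Order I = (W₁ (W₂ W₃)): (W₂ W₃): 3×9 by 9×12 → 3×12, cost 3·9·12 = 324; (W₁ (W₂ W₃)): 34×3 by 3×12 → 34×12, cost 34·3·12 = 1224; cumulative 1548. Total 1548.
Order II = ((W₁ W₂) W₃): (W₁ W₂): 34×3 by 3×9 → 34×9, cost 34·3·9 = 918; ((W₁ W₂) W₃): 34×9 by 9×12 → 34×12, cost 34·9·12 = 3672; cumulative 4590. Total 4590.
Difference: |1548 − 4590| = 3042.

3042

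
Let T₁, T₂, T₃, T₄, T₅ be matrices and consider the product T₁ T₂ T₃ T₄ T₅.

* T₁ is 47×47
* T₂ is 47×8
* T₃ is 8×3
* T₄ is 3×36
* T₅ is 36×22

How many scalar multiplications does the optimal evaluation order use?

13233

Adjacent pairs: T₁T₂ = 47·47·8 = 17672; T₂T₃ = 47·8·3 = 1128; T₃T₄ = 8·3·36 = 864; T₄T₅ = 3·36·22 = 2376.
Length 3: T₁..T₃: k=1: 0+1128+47·47·3=7755; k=2: 17672+0+47·8·3=18800 → min 7755 | T₂..T₄: k=2: 0+864+47·8·36=14400; k=3: 1128+0+47·3·36=6204 → min 6204 | T₃..T₅: k=3: 0+2376+8·3·22=2904; k=4: 864+0+8·36·22=7200 → min 2904.
Length 4: T₁..T₄: k=1: 0+6204+47·47·36=85728; k=2: 17672+864+47·8·36=32072; k=3: 7755+0+47·3·36=12831 → min 12831 | T₂..T₅: k=2: 0+2904+47·8·22=11176; k=3: 1128+2376+47·3·22=6606; k=4: 6204+0+47·36·22=43428 → min 6606.
Length 5: T₁..T₅: k=1: 0+6606+47·47·22=55204; k=2: 17672+2904+47·8·22=28848; k=3: 7755+2376+47·3·22=13233; k=4: 12831+0+47·36·22=50055 → min 13233.
Optimal order: ((T₁ (T₂ T₃)) (T₄ T₅)) with cost 13233.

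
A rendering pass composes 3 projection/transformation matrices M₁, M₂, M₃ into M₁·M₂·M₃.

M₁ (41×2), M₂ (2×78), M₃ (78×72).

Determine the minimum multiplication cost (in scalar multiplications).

17136

Order (M₁·(M₂·M₃)): (M₂·M₃): 2×78 by 78×72 → 2×72, cost 2·78·72 = 11232; (M₁·(M₂·M₃)): 41×2 by 2×72 → 41×72, cost 41·2·72 = 5904; cumulative 17136. Total 17136.
Order ((M₁·M₂)·M₃): (M₁·M₂): 41×2 by 2×78 → 41×78, cost 41·2·78 = 6396; ((M₁·M₂)·M₃): 41×78 by 78×72 → 41×72, cost 41·78·72 = 230256; cumulative 236652. Total 236652.
Minimum: 17136.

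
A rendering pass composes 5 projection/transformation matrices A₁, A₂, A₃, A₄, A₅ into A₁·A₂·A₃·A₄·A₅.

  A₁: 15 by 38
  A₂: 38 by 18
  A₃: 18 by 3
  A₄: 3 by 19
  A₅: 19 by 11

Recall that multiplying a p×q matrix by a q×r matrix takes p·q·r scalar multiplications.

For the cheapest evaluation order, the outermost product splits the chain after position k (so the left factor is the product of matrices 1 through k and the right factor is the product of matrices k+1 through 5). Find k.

3

Adjacent pairs: A₁A₂ = 15·38·18 = 10260; A₂A₃ = 38·18·3 = 2052; A₃A₄ = 18·3·19 = 1026; A₄A₅ = 3·19·11 = 627.
Length 3: A₁..A₃: k=1: 0+2052+15·38·3=3762; k=2: 10260+0+15·18·3=11070 → min 3762 | A₂..A₄: k=2: 0+1026+38·18·19=14022; k=3: 2052+0+38·3·19=4218 → min 4218 | A₃..A₅: k=3: 0+627+18·3·11=1221; k=4: 1026+0+18·19·11=4788 → min 1221.
Length 4: A₁..A₄: k=1: 0+4218+15·38·19=15048; k=2: 10260+1026+15·18·19=16416; k=3: 3762+0+15·3·19=4617 → min 4617 | A₂..A₅: k=2: 0+1221+38·18·11=8745; k=3: 2052+627+38·3·11=3933; k=4: 4218+0+38·19·11=12160 → min 3933.
Top-level splits: k=1: (A₁..A₁)·(A₂..A₅) → 0+3933+15·38·11 = 10203; k=2: (A₁..A₂)·(A₃..A₅) → 10260+1221+15·18·11 = 14451; k=3: (A₁..A₃)·(A₄..A₅) → 3762+627+15·3·11 = 4884; k=4: (A₁..A₄)·(A₅..A₅) → 4617+0+15·19·11 = 7752.
Best split is after A₃, i.e. k = 3.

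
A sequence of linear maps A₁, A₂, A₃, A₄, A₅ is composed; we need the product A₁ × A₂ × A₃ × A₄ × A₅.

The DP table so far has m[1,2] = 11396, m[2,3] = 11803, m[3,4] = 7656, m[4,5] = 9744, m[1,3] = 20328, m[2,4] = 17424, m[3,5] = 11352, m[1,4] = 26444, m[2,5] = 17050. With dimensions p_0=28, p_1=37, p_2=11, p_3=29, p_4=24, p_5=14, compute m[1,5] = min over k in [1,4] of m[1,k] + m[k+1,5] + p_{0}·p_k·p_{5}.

m[1,5] = min over k∈[1,4] of m[1,k]+m[k+1,5]+p_{0}·p_k·p_{5}.
k=1: 0 + 17050 + 28·37·14 = 31554; k=2: 11396 + 11352 + 28·11·14 = 27060; k=3: 20328 + 9744 + 28·29·14 = 41440; k=4: 26444 + 0 + 28·24·14 = 35852.
Minimum: 27060 at k=2.

27060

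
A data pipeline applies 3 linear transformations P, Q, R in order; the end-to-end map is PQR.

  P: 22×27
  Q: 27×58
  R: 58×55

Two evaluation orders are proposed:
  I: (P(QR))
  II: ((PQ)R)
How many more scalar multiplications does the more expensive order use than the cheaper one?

14168

Order I = (P(QR)): (QR): 27×58 by 58×55 → 27×55, cost 27·58·55 = 86130; (P(QR)): 22×27 by 27×55 → 22×55, cost 22·27·55 = 32670; cumulative 118800. Total 118800.
Order II = ((PQ)R): (PQ): 22×27 by 27×58 → 22×58, cost 22·27·58 = 34452; ((PQ)R): 22×58 by 58×55 → 22×55, cost 22·58·55 = 70180; cumulative 104632. Total 104632.
Difference: |118800 − 104632| = 14168.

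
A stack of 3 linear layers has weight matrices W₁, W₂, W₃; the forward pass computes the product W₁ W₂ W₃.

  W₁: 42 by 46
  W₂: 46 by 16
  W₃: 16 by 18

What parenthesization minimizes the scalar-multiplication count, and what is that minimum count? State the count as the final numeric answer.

(W₁ (W₂ W₃)): cost 48024.
((W₁ W₂) W₃): cost 43008.
Optimal: ((W₁ W₂) W₃) with cost 43008.

43008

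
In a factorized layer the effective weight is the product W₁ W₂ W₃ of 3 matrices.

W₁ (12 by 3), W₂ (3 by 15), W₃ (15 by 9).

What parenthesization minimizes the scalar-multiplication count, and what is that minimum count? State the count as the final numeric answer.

729

(W₁ (W₂ W₃)): cost 729.
((W₁ W₂) W₃): cost 2160.
Optimal: (W₁ (W₂ W₃)) with cost 729.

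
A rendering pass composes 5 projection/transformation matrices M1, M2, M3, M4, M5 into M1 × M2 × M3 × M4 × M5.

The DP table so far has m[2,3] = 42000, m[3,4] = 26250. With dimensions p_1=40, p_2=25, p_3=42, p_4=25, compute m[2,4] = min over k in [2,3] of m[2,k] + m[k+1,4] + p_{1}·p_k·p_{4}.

51250

m[2,4] = min over k∈[2,3] of m[2,k]+m[k+1,4]+p_{1}·p_k·p_{4}.
k=2: 0 + 26250 + 40·25·25 = 51250; k=3: 42000 + 0 + 40·42·25 = 84000.
Minimum: 51250 at k=2.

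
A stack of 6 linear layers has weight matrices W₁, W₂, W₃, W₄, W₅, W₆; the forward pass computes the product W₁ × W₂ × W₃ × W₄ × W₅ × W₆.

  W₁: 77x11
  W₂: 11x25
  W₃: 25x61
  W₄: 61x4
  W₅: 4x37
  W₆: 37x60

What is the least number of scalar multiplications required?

37948

Adjacent pairs: W₁W₂ = 77·11·25 = 21175; W₂W₃ = 11·25·61 = 16775; W₃W₄ = 25·61·4 = 6100; W₄W₅ = 61·4·37 = 9028; W₅W₆ = 4·37·60 = 8880.
Length 3: W₁..W₃: k=1: 0+16775+77·11·61=68442; k=2: 21175+0+77·25·61=138600 → min 68442 | W₂..W₄: k=2: 0+6100+11·25·4=7200; k=3: 16775+0+11·61·4=19459 → min 7200 | W₃..W₅: k=3: 0+9028+25·61·37=65453; k=4: 6100+0+25·4·37=9800 → min 9800 | W₄..W₆: k=4: 0+8880+61·4·60=23520; k=5: 9028+0+61·37·60=144448 → min 23520.
Length 4: W₁..W₄: k=1: 0+7200+77·11·4=10588; k=2: 21175+6100+77·25·4=34975; k=3: 68442+0+77·61·4=87230 → min 10588 | W₂..W₅: k=2: 0+9800+11·25·37=19975; k=3: 16775+9028+11·61·37=50630; k=4: 7200+0+11·4·37=8828 → min 8828 | W₃..W₆: k=3: 0+23520+25·61·60=115020; k=4: 6100+8880+25·4·60=20980; k=5: 9800+0+25·37·60=65300 → min 20980.
Length 5: W₁..W₅: k=1: 0+8828+77·11·37=40167; k=2: 21175+9800+77·25·37=102200; k=3: 68442+9028+77·61·37=251259; k=4: 10588+0+77·4·37=21984 → min 21984 | W₂..W₆: k=2: 0+20980+11·25·60=37480; k=3: 16775+23520+11·61·60=80555; k=4: 7200+8880+11·4·60=18720; k=5: 8828+0+11·37·60=33248 → min 18720.
Length 6: W₁..W₆: k=1: 0+18720+77·11·60=69540; k=2: 21175+20980+77·25·60=157655; k=3: 68442+23520+77·61·60=373782; k=4: 10588+8880+77·4·60=37948; k=5: 21984+0+77·37·60=192924 → min 37948.
Optimal order: ((W₁ × (W₂ × (W₃ × W₄))) × (W₅ × W₆)) with cost 37948.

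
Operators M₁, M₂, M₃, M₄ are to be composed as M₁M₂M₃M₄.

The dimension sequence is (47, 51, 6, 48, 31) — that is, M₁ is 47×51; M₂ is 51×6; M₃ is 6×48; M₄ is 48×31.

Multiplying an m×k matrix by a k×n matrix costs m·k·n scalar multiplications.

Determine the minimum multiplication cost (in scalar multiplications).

32052

Adjacent pairs: M₁M₂ = 47·51·6 = 14382; M₂M₃ = 51·6·48 = 14688; M₃M₄ = 6·48·31 = 8928.
Length 3: M₁..M₃: k=1: 0+14688+47·51·48=129744; k=2: 14382+0+47·6·48=27918 → min 27918 | M₂..M₄: k=2: 0+8928+51·6·31=18414; k=3: 14688+0+51·48·31=90576 → min 18414.
Length 4: M₁..M₄: k=1: 0+18414+47·51·31=92721; k=2: 14382+8928+47·6·31=32052; k=3: 27918+0+47·48·31=97854 → min 32052.
Optimal order: ((M₁M₂)(M₃M₄)) with cost 32052.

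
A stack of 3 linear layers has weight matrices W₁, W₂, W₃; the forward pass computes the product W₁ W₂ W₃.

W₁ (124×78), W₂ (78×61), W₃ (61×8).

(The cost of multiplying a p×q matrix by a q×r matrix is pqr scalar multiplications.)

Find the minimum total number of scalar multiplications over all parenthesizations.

Order (W₁ (W₂ W₃)): (W₂ W₃): 78×61 by 61×8 → 78×8, cost 78·61·8 = 38064; (W₁ (W₂ W₃)): 124×78 by 78×8 → 124×8, cost 124·78·8 = 77376; cumulative 115440. Total 115440.
Order ((W₁ W₂) W₃): (W₁ W₂): 124×78 by 78×61 → 124×61, cost 124·78·61 = 589992; ((W₁ W₂) W₃): 124×61 by 61×8 → 124×8, cost 124·61·8 = 60512; cumulative 650504. Total 650504.
Minimum: 115440.

115440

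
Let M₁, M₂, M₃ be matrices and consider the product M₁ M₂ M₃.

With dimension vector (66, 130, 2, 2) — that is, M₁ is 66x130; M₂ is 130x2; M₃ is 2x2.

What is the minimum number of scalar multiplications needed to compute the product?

17424

Order (M₁ (M₂ M₃)): (M₂ M₃): 130×2 by 2×2 → 130×2, cost 130·2·2 = 520; (M₁ (M₂ M₃)): 66×130 by 130×2 → 66×2, cost 66·130·2 = 17160; cumulative 17680. Total 17680.
Order ((M₁ M₂) M₃): (M₁ M₂): 66×130 by 130×2 → 66×2, cost 66·130·2 = 17160; ((M₁ M₂) M₃): 66×2 by 2×2 → 66×2, cost 66·2·2 = 264; cumulative 17424. Total 17424.
Minimum: 17424.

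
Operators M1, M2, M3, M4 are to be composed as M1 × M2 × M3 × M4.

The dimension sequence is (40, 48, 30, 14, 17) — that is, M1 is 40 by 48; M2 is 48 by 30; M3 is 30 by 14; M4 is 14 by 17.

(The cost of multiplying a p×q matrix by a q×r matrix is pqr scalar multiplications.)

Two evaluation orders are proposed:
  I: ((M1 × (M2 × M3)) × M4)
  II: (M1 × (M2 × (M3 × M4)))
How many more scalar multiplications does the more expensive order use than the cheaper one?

Order I = ((M1 × (M2 × M3)) × M4): (M2 × M3): 48×30 by 30×14 → 48×14, cost 48·30·14 = 20160; (M1 × (M2 × M3)): 40×48 by 48×14 → 40×14, cost 40·48·14 = 26880; cumulative 47040; ((M1 × (M2 × M3)) × M4): 40×14 by 14×17 → 40×17, cost 40·14·17 = 9520; cumulative 56560. Total 56560.
Order II = (M1 × (M2 × (M3 × M4))): (M3 × M4): 30×14 by 14×17 → 30×17, cost 30·14·17 = 7140; (M2 × (M3 × M4)): 48×30 by 30×17 → 48×17, cost 48·30·17 = 24480; cumulative 31620; (M1 × (M2 × (M3 × M4))): 40×48 by 48×17 → 40×17, cost 40·48·17 = 32640; cumulative 64260. Total 64260.
Difference: |56560 − 64260| = 7700.

7700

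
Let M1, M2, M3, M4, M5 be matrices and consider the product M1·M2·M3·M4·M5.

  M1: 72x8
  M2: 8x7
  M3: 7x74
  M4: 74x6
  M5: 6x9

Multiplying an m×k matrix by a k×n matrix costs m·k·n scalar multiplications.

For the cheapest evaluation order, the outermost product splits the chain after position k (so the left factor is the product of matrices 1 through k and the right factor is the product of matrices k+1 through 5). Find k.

Adjacent pairs: M1M2 = 72·8·7 = 4032; M2M3 = 8·7·74 = 4144; M3M4 = 7·74·6 = 3108; M4M5 = 74·6·9 = 3996.
Length 3: M1..M3: k=1: 0+4144+72·8·74=46768; k=2: 4032+0+72·7·74=41328 → min 41328 | M2..M4: k=2: 0+3108+8·7·6=3444; k=3: 4144+0+8·74·6=7696 → min 3444 | M3..M5: k=3: 0+3996+7·74·9=8658; k=4: 3108+0+7·6·9=3486 → min 3486.
Length 4: M1..M4: k=1: 0+3444+72·8·6=6900; k=2: 4032+3108+72·7·6=10164; k=3: 41328+0+72·74·6=73296 → min 6900 | M2..M5: k=2: 0+3486+8·7·9=3990; k=3: 4144+3996+8·74·9=13468; k=4: 3444+0+8·6·9=3876 → min 3876.
Top-level splits: k=1: (M1..M1)·(M2..M5) → 0+3876+72·8·9 = 9060; k=2: (M1..M2)·(M3..M5) → 4032+3486+72·7·9 = 12054; k=3: (M1..M3)·(M4..M5) → 41328+3996+72·74·9 = 93276; k=4: (M1..M4)·(M5..M5) → 6900+0+72·6·9 = 10788.
Best split is after M1, i.e. k = 1.

1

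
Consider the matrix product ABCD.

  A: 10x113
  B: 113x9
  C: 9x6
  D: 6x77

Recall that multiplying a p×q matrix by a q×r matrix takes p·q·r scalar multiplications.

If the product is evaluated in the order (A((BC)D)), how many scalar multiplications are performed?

145318

(BC): 113×9 by 9×6 → 113×6, cost 113·9·6 = 6102
((BC)D): 113×6 by 6×77 → 113×77, cost 113·6·77 = 52206; cumulative 58308
(A((BC)D)): 10×113 by 113×77 → 10×77, cost 10·113·77 = 87010; cumulative 145318
Total: 145318 scalar multiplications.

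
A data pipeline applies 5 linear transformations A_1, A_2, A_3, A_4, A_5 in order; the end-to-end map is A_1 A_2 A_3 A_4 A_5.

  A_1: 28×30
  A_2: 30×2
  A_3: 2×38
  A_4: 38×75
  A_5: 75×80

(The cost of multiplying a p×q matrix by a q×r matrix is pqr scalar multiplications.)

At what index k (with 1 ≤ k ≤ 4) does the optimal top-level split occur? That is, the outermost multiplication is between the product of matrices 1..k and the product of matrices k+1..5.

Adjacent pairs: A_1A_2 = 28·30·2 = 1680; A_2A_3 = 30·2·38 = 2280; A_3A_4 = 2·38·75 = 5700; A_4A_5 = 38·75·80 = 228000.
Length 3: A_1..A_3: k=1: 0+2280+28·30·38=34200; k=2: 1680+0+28·2·38=3808 → min 3808 | A_2..A_4: k=2: 0+5700+30·2·75=10200; k=3: 2280+0+30·38·75=87780 → min 10200 | A_3..A_5: k=3: 0+228000+2·38·80=234080; k=4: 5700+0+2·75·80=17700 → min 17700.
Length 4: A_1..A_4: k=1: 0+10200+28·30·75=73200; k=2: 1680+5700+28·2·75=11580; k=3: 3808+0+28·38·75=83608 → min 11580 | A_2..A_5: k=2: 0+17700+30·2·80=22500; k=3: 2280+228000+30·38·80=321480; k=4: 10200+0+30·75·80=190200 → min 22500.
Top-level splits: k=1: (A_1..A_1)·(A_2..A_5) → 0+22500+28·30·80 = 89700; k=2: (A_1..A_2)·(A_3..A_5) → 1680+17700+28·2·80 = 23860; k=3: (A_1..A_3)·(A_4..A_5) → 3808+228000+28·38·80 = 316928; k=4: (A_1..A_4)·(A_5..A_5) → 11580+0+28·75·80 = 179580.
Best split is after A_2, i.e. k = 2.

2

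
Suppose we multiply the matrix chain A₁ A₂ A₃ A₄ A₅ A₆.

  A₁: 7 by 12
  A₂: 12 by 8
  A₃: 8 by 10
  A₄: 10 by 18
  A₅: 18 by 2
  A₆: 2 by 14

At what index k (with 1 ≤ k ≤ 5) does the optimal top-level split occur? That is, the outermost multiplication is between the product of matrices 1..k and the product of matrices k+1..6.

5

Adjacent pairs: A₁A₂ = 7·12·8 = 672; A₂A₃ = 12·8·10 = 960; A₃A₄ = 8·10·18 = 1440; A₄A₅ = 10·18·2 = 360; A₅A₆ = 18·2·14 = 504.
Length 3: A₁..A₃: k=1: 0+960+7·12·10=1800; k=2: 672+0+7·8·10=1232 → min 1232 | A₂..A₄: k=2: 0+1440+12·8·18=3168; k=3: 960+0+12·10·18=3120 → min 3120 | A₃..A₅: k=3: 0+360+8·10·2=520; k=4: 1440+0+8·18·2=1728 → min 520 | A₄..A₆: k=4: 0+504+10·18·14=3024; k=5: 360+0+10·2·14=640 → min 640.
Length 4: A₁..A₄: k=1: 0+3120+7·12·18=4632; k=2: 672+1440+7·8·18=3120; k=3: 1232+0+7·10·18=2492 → min 2492 | A₂..A₅: k=2: 0+520+12·8·2=712; k=3: 960+360+12·10·2=1560; k=4: 3120+0+12·18·2=3552 → min 712 | A₃..A₆: k=3: 0+640+8·10·14=1760; k=4: 1440+504+8·18·14=3960; k=5: 520+0+8·2·14=744 → min 744.
Length 5: A₁..A₅: k=1: 0+712+7·12·2=880; k=2: 672+520+7·8·2=1304; k=3: 1232+360+7·10·2=1732; k=4: 2492+0+7·18·2=2744 → min 880 | A₂..A₆: k=2: 0+744+12·8·14=2088; k=3: 960+640+12·10·14=3280; k=4: 3120+504+12·18·14=6648; k=5: 712+0+12·2·14=1048 → min 1048.
Top-level splits: k=1: (A₁..A₁)·(A₂..A₆) → 0+1048+7·12·14 = 2224; k=2: (A₁..A₂)·(A₃..A₆) → 672+744+7·8·14 = 2200; k=3: (A₁..A₃)·(A₄..A₆) → 1232+640+7·10·14 = 2852; k=4: (A₁..A₄)·(A₅..A₆) → 2492+504+7·18·14 = 4760; k=5: (A₁..A₅)·(A₆..A₆) → 880+0+7·2·14 = 1076.
Best split is after A₅, i.e. k = 5.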